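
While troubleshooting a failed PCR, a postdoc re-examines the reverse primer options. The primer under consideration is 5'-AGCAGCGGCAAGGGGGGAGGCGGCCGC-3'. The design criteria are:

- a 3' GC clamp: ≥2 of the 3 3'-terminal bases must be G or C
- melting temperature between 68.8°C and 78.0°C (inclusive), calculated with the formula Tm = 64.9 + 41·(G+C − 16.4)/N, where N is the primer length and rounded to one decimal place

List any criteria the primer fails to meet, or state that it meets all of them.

Base counts: A=5, T=0, G=15, C=7 (length 27).
GC clamp: 3' end CGC has 3 G/C ✓
Tm: Tm = 64.9 + 41·(22 − 16.4)/27 = 73.4°C ✓

Meets all criteria.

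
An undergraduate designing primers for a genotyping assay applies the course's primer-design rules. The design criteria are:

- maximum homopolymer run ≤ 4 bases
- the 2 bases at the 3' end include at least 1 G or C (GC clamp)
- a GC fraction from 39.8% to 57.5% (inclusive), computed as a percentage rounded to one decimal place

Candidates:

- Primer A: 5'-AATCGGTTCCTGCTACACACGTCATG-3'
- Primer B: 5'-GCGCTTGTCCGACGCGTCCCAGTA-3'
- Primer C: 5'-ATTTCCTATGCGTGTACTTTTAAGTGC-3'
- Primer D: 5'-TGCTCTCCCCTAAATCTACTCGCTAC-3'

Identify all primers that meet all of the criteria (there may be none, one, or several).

Primer A and Primer D.

Primer A (26 nt, A=6 T=7 G=5 C=8): longest run = 2 ✓; 3' end TG has 1 G/C ✓; GC 13/26 = 50.0% ✓ — passes.
Primer B (24 nt, A=3 T=5 G=7 C=9): longest run = 3 ✓; 3' end TA has 0 G/C, need ≥1 ✗; GC 16/24 = 66.7%, outside 39.8–57.5% ✗ — fails.
Primer C (27 nt, A=5 T=12 G=5 C=5): longest run = 4 ✓; 3' end GC has 2 G/C ✓; GC 10/27 = 37.0%, outside 39.8–57.5% ✗ — fails.
Primer D (26 nt, A=5 T=8 G=2 C=11): longest run = 4 ✓; 3' end AC has 1 G/C ✓; GC 13/26 = 50.0% ✓ — passes.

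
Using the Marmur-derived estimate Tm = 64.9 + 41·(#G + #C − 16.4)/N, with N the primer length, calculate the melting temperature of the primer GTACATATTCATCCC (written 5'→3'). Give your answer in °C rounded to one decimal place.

Base counts: A=4, T=5, G=1, C=5; G+C = 6, N = 15.
Tm = 64.9 + 41·(6 − 16.4)/15 = 64.9 + -426.40/15 = 36.5°C.

36.5°C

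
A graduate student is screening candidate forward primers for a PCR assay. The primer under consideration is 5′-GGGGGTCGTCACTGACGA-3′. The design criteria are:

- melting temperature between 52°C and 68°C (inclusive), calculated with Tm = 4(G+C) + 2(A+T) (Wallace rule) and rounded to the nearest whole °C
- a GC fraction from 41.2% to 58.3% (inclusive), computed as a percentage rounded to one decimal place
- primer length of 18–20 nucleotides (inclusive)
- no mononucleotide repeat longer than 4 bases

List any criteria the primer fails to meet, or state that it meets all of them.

Fails: GC content, homopolymer run.

Base counts: A=3, T=3, G=8, C=4 (length 18).
Tm: Tm = 2·6 + 4·12 = 60°C ✓
GC content: GC 12/18 = 66.7%, outside 41.2–58.3% ✗
length: length 18 ✓
homopolymer run: longest run = 5, exceeds 4 ✗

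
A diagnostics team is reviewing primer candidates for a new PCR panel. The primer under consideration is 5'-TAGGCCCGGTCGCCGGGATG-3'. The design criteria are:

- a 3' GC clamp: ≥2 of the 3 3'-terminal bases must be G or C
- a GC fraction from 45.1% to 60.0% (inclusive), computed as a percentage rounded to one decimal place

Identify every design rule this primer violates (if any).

Fails: GC clamp, GC content.

Base counts: A=2, T=3, G=9, C=6 (length 20).
GC clamp: 3' end ATG has 1 G/C, need ≥2 ✗
GC content: GC 15/20 = 75.0%, outside 45.1–60.0% ✗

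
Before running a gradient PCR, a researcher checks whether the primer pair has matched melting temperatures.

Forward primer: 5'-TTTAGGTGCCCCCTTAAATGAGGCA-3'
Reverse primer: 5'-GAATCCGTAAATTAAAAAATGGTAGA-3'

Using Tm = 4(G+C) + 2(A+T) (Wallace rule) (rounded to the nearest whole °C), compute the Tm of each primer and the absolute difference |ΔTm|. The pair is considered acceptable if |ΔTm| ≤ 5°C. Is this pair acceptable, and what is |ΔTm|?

Forward: A=6 T=7 G=6 C=6 → Tm = 2·13 + 4·12 = 74°C.
Reverse: A=13 T=6 G=5 C=2 → Tm = 2·19 + 4·7 = 66°C.
|ΔTm| = |74 − 66| = 8°C, > 5°C.

|ΔTm| = 8°C; the pair is not acceptable.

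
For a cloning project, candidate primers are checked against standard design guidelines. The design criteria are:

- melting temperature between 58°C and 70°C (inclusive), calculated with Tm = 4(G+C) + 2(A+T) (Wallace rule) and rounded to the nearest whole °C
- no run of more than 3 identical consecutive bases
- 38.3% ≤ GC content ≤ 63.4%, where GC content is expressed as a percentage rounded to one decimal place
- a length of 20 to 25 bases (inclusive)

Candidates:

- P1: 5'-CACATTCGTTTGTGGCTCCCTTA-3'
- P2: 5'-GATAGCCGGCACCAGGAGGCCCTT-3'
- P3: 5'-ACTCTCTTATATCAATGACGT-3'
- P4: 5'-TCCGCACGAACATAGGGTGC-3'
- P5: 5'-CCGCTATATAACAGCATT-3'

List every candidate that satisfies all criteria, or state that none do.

P1 (23 nt, A=3 T=9 G=4 C=7): Tm = 2·12 + 4·11 = 68°C ✓; longest run = 3 ✓; GC 11/23 = 47.8% ✓; length 23 ✓ — passes.
P2 (24 nt, A=5 T=3 G=8 C=8): Tm = 2·8 + 4·16 = 80°C, outside 58–70°C ✗; longest run = 3 ✓; GC 16/24 = 66.7%, outside 38.3–63.4% ✗; length 24 ✓ — fails.
P3 (21 nt, A=6 T=8 G=2 C=5): Tm = 2·14 + 4·7 = 56°C, outside 58–70°C ✗; longest run = 2 ✓; GC 7/21 = 33.3%, outside 38.3–63.4% ✗; length 21 ✓ — fails.
P4 (20 nt, A=5 T=3 G=6 C=6): Tm = 2·8 + 4·12 = 64°C ✓; longest run = 3 ✓; GC 12/20 = 60.0% ✓; length 20 ✓ — passes.
P5 (18 nt, A=6 T=5 G=2 C=5): Tm = 2·11 + 4·7 = 50°C, outside 58–70°C ✗; longest run = 2 ✓; GC 7/18 = 38.9% ✓; length 18, outside 20–25 ✗ — fails.

P1 and P4.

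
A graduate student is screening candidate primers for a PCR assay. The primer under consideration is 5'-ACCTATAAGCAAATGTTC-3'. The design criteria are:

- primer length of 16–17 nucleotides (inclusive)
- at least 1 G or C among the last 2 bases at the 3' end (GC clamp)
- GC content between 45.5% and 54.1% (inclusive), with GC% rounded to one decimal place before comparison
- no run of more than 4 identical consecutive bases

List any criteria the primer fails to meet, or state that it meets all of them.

Base counts: A=7, T=5, G=2, C=4 (length 18).
length: length 18, outside 16–17 ✗
GC clamp: 3' end TC has 1 G/C ✓
GC content: GC 6/18 = 33.3%, outside 45.5–54.1% ✗
homopolymer run: longest run = 3 ✓

Fails: length, GC content.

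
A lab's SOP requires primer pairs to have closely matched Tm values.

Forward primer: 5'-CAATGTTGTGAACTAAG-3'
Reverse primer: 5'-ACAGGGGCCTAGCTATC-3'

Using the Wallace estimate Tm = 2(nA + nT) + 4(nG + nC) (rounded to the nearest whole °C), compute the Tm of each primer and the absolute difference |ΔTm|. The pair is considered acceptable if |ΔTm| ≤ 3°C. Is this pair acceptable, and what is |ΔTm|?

Forward: A=6 T=5 G=4 C=2 → Tm = 2·11 + 4·6 = 46°C.
Reverse: A=4 T=3 G=5 C=5 → Tm = 2·7 + 4·10 = 54°C.
|ΔTm| = |46 − 54| = 8°C, > 3°C.

|ΔTm| = 8°C; the pair is not acceptable.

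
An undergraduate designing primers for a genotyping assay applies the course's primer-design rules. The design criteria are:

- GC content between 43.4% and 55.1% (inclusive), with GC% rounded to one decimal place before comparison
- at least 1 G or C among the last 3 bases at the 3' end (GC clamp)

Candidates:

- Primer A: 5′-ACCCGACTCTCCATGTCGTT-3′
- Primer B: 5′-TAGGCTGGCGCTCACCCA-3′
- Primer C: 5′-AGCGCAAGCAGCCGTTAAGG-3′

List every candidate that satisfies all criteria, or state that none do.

Primer A (20 nt, A=3 T=6 G=3 C=8): GC 11/20 = 55.0% ✓; 3' end GTT has 1 G/C ✓ — passes.
Primer B (18 nt, A=3 T=3 G=5 C=7): GC 12/18 = 66.7%, outside 43.4–55.1% ✗; 3' end CCA has 2 G/C ✓ — fails.
Primer C (20 nt, A=6 T=2 G=7 C=5): GC 12/20 = 60.0%, outside 43.4–55.1% ✗; 3' end AGG has 2 G/C ✓ — fails.

Primer A only.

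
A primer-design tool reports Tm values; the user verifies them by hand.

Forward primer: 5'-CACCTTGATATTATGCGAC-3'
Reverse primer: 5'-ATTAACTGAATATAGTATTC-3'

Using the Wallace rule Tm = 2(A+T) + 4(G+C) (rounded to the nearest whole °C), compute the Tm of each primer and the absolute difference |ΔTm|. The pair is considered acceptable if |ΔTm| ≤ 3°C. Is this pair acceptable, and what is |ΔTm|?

Forward: A=5 T=6 G=3 C=5 → Tm = 2·11 + 4·8 = 54°C.
Reverse: A=8 T=8 G=2 C=2 → Tm = 2·16 + 4·4 = 48°C.
|ΔTm| = |54 − 48| = 6°C, > 3°C.

|ΔTm| = 6°C; the pair is not acceptable.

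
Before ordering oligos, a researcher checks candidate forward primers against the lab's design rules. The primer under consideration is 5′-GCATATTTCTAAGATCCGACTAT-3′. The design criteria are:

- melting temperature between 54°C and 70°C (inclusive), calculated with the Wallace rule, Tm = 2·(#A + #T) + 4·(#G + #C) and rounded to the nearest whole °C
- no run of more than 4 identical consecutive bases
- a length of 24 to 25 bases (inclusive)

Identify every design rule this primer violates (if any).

Fails: length.

Base counts: A=7, T=8, G=3, C=5 (length 23).
Tm: Tm = 2·15 + 4·8 = 62°C ✓
homopolymer run: longest run = 3 ✓
length: length 23, outside 24–25 ✗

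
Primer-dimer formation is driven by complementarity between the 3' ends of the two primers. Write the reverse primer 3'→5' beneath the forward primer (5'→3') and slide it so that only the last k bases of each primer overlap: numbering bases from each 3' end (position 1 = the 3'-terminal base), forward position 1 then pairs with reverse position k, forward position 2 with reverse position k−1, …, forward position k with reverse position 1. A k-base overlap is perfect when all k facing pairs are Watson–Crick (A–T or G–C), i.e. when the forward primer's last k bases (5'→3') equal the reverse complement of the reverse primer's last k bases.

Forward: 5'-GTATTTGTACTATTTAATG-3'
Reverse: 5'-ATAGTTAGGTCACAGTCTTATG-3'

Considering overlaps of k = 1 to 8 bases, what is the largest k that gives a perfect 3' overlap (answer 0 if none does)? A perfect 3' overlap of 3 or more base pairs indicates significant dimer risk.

Longest perfect overlap: 0 complementary base pairs; below the dimer-risk threshold (threshold 3).

Last 8 bases (5'→3') — forward …ATTTAATG, reverse …GTCTTATG.
Reverse complement of the reverse primer's last 8 bases: CATAAGAC; its first k bases are the reverse complement of the reverse primer's last k bases, so a perfect k-base overlap needs the forward primer's last k bases to equal them.
Comparing (forward last k vs required): k=1: G vs C ✗; k=2: TG vs CA ✗; k=3: ATG vs CAT ✗; k=4: AATG vs CATA ✗; k=5: TAATG vs CATAA ✗; k=6: TTAATG vs CATAAG ✗; k=7: TTTAATG vs CATAAGA ✗; k=8: ATTTAATG vs CATAAGAC ✗.
No overlap length from 1 to 8 is perfect, so the longest perfect 3' overlap is 0.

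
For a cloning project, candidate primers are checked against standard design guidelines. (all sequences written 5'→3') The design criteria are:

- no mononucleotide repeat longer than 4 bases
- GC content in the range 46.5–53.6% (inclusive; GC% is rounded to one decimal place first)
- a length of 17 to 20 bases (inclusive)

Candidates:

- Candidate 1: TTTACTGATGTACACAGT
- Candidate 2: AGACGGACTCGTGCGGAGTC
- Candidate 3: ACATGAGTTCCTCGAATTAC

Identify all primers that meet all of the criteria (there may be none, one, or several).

None of the candidates satisfy all criteria.

Candidate 1 (18 nt, A=5 T=7 G=3 C=3): longest run = 3 ✓; GC 6/18 = 33.3%, outside 46.5–53.6% ✗; length 18 ✓ — fails.
Candidate 2 (20 nt, A=4 T=3 G=8 C=5): longest run = 2 ✓; GC 13/20 = 65.0%, outside 46.5–53.6% ✗; length 20 ✓ — fails.
Candidate 3 (20 nt, A=6 T=6 G=3 C=5): longest run = 2 ✓; GC 8/20 = 40.0%, outside 46.5–53.6% ✗; length 20 ✓ — fails.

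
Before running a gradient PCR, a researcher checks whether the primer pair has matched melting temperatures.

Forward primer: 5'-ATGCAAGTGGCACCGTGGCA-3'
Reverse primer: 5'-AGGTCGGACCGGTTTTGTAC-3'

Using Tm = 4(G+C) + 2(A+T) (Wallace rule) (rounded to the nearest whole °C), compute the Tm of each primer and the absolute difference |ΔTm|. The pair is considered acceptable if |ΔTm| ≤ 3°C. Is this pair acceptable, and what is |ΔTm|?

Forward: A=5 T=3 G=7 C=5 → Tm = 2·8 + 4·12 = 64°C.
Reverse: A=3 T=6 G=7 C=4 → Tm = 2·9 + 4·11 = 62°C.
|ΔTm| = |64 − 62| = 2°C, ≤ 3°C.

|ΔTm| = 2°C; the pair is acceptable.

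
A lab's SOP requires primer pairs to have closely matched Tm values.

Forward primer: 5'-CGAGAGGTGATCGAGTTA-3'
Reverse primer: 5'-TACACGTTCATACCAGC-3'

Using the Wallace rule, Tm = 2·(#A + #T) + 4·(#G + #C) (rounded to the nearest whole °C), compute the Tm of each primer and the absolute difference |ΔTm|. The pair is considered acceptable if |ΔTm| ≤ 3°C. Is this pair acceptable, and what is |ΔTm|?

Forward: A=5 T=4 G=7 C=2 → Tm = 2·9 + 4·9 = 54°C.
Reverse: A=5 T=4 G=2 C=6 → Tm = 2·9 + 4·8 = 50°C.
|ΔTm| = |54 − 50| = 4°C, > 3°C.

|ΔTm| = 4°C; the pair is not acceptable.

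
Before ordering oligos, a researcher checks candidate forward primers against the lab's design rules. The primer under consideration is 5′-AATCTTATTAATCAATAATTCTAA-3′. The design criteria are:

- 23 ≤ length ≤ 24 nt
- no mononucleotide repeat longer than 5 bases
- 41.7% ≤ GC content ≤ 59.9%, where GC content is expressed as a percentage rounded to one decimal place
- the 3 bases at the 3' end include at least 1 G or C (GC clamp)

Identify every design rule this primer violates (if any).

Fails: GC content, GC clamp.

Base counts: A=11, T=10, G=0, C=3 (length 24).
length: length 24 ✓
homopolymer run: longest run = 2 ✓
GC content: GC 3/24 = 12.5%, outside 41.7–59.9% ✗
GC clamp: 3' end TAA has 0 G/C, need ≥1 ✗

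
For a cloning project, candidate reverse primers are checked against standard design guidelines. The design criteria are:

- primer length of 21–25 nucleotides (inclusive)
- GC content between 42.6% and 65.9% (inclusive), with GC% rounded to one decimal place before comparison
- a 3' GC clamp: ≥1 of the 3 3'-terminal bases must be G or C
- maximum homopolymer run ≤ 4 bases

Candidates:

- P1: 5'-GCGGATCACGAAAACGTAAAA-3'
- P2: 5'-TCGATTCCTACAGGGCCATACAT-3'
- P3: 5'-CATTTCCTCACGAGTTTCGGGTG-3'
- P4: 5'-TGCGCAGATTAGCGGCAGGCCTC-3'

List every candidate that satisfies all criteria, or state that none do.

P1 (21 nt, A=10 T=2 G=5 C=4): length 21 ✓; GC 9/21 = 42.9% ✓; 3' end AAA has 0 G/C, need ≥1 ✗; longest run = 4 ✓ — fails.
P2 (23 nt, A=6 T=6 G=4 C=7): length 23 ✓; GC 11/23 = 47.8% ✓; 3' end CAT has 1 G/C ✓; longest run = 3 ✓ — passes.
P3 (23 nt, A=3 T=8 G=6 C=6): length 23 ✓; GC 12/23 = 52.2% ✓; 3' end GTG has 2 G/C ✓; longest run = 3 ✓ — passes.
P4 (23 nt, A=4 T=4 G=8 C=7): length 23 ✓; GC 15/23 = 65.2% ✓; 3' end CTC has 2 G/C ✓; longest run = 2 ✓ — passes.

P2, P3 and P4.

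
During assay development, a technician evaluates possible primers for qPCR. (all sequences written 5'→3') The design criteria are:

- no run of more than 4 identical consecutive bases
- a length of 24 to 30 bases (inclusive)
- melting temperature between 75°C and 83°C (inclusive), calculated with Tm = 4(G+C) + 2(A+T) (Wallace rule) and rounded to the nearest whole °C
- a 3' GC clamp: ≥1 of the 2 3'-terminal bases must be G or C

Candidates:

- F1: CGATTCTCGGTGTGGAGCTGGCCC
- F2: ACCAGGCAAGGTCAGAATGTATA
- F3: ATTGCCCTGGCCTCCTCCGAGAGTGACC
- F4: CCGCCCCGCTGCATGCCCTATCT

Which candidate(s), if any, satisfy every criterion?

F1 only.

F1 (24 nt, A=2 T=6 G=9 C=7): longest run = 3 ✓; length 24 ✓; Tm = 2·8 + 4·16 = 80°C ✓; 3' end CC has 2 G/C ✓ — passes.
F2 (23 nt, A=9 T=4 G=6 C=4): longest run = 2 ✓; length 23, outside 24–30 ✗; Tm = 2·13 + 4·10 = 66°C, outside 75–83°C ✗; 3' end TA has 0 G/C, need ≥1 ✗ — fails.
F3 (28 nt, A=4 T=6 G=7 C=11): longest run = 3 ✓; length 28 ✓; Tm = 2·10 + 4·18 = 92°C, outside 75–83°C ✗; 3' end CC has 2 G/C ✓ — fails.
F4 (23 nt, A=2 T=5 G=4 C=12): longest run = 4 ✓; length 23, outside 24–30 ✗; Tm = 2·7 + 4·16 = 78°C ✓; 3' end CT has 1 G/C ✓ — fails.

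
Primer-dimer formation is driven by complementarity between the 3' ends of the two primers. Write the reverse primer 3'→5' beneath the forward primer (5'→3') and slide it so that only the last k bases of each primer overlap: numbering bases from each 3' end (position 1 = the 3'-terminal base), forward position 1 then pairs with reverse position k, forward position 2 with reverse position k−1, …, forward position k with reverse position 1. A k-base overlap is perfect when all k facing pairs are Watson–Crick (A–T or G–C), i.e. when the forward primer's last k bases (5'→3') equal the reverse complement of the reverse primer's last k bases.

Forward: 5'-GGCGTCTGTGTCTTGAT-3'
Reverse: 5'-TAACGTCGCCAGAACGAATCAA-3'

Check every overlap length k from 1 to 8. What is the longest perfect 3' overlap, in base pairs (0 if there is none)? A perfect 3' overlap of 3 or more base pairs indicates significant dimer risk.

Last 8 bases (5'→3') — forward …GTCTTGAT, reverse …CGAATCAA.
Reverse complement of the reverse primer's last 8 bases: TTGATTCG; its first k bases are the reverse complement of the reverse primer's last k bases, so a perfect k-base overlap needs the forward primer's last k bases to equal them.
Comparing (forward last k vs required): k=1: T vs T ✓; k=2: AT vs TT ✗; k=3: GAT vs TTG ✗; k=4: TGAT vs TTGA ✗; k=5: TTGAT vs TTGAT ✓; k=6: CTTGAT vs TTGATT ✗; k=7: TCTTGAT vs TTGATTC ✗; k=8: GTCTTGAT vs TTGATTCG ✗.
Perfect overlaps at k = 1, 5; the largest is 5.

Longest perfect overlap: 5 complementary base pairs; significant dimer risk (threshold 3).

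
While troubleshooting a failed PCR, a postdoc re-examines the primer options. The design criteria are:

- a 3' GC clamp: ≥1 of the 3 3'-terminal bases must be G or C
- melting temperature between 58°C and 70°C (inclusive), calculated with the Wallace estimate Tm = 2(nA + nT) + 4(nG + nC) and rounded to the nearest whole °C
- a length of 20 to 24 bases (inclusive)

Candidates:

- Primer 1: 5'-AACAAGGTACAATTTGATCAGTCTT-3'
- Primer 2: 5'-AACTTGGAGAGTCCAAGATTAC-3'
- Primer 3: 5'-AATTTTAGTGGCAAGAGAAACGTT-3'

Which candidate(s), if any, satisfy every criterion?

Primer 1 (25 nt, A=9 T=8 G=4 C=4): 3' end CTT has 1 G/C ✓; Tm = 2·17 + 4·8 = 66°C ✓; length 25, outside 20–24 ✗ — fails.
Primer 2 (22 nt, A=8 T=5 G=5 C=4): 3' end TAC has 1 G/C ✓; Tm = 2·13 + 4·9 = 62°C ✓; length 22 ✓ — passes.
Primer 3 (24 nt, A=9 T=7 G=6 C=2): 3' end GTT has 1 G/C ✓; Tm = 2·16 + 4·8 = 64°C ✓; length 24 ✓ — passes.

Primer 2 and Primer 3.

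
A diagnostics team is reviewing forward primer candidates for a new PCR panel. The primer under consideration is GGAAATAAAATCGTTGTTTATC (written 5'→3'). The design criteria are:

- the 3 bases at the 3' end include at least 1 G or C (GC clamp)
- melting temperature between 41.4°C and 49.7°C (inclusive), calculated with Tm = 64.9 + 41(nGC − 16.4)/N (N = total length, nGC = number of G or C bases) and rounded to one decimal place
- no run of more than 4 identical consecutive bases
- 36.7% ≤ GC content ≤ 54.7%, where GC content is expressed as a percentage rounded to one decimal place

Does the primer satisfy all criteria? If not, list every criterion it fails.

Base counts: A=8, T=8, G=4, C=2 (length 22).
GC clamp: 3' end ATC has 1 G/C ✓
Tm: Tm = 64.9 + 41·(6 − 16.4)/22 = 45.5°C ✓
homopolymer run: longest run = 4 ✓
GC content: GC 6/22 = 27.3%, outside 36.7–54.7% ✗

Fails: GC content.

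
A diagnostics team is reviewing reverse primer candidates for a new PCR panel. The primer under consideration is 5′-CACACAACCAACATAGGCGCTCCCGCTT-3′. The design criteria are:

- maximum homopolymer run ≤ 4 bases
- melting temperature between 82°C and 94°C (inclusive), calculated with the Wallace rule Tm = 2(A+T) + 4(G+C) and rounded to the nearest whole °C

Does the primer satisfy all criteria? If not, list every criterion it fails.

Meets all criteria.

Base counts: A=8, T=4, G=4, C=12 (length 28).
homopolymer run: longest run = 3 ✓
Tm: Tm = 2·12 + 4·16 = 88°C ✓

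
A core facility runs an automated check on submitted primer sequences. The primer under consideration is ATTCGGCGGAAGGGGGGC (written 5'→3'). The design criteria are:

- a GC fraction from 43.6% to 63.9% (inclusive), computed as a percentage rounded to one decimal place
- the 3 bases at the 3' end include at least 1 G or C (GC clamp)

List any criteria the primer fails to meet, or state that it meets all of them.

Base counts: A=3, T=2, G=10, C=3 (length 18).
GC content: GC 13/18 = 72.2%, outside 43.6–63.9% ✗
GC clamp: 3' end GGC has 3 G/C ✓

Fails: GC content.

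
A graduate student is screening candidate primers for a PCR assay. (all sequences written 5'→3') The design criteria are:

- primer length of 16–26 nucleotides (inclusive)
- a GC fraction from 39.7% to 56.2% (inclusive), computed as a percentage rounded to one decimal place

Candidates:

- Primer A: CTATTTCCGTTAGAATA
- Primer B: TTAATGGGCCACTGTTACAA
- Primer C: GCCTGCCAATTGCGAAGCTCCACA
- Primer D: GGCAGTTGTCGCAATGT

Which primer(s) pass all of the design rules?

Primer B and Primer D.

Primer A (17 nt, A=5 T=7 G=2 C=3): length 17 ✓; GC 5/17 = 29.4%, outside 39.7–56.2% ✗ — fails.
Primer B (20 nt, A=6 T=6 G=4 C=4): length 20 ✓; GC 8/20 = 40.0% ✓ — passes.
Primer C (24 nt, A=6 T=4 G=5 C=9): length 24 ✓; GC 14/24 = 58.3%, outside 39.7–56.2% ✗ — fails.
Primer D (17 nt, A=3 T=5 G=6 C=3): length 17 ✓; GC 9/17 = 52.9% ✓ — passes.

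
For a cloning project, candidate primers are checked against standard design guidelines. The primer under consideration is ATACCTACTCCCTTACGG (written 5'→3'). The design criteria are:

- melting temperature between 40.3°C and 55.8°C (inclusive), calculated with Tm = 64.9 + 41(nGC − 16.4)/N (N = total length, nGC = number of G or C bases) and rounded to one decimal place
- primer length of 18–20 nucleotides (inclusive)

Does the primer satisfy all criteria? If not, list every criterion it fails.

Meets all criteria.

Base counts: A=4, T=5, G=2, C=7 (length 18).
Tm: Tm = 64.9 + 41·(9 − 16.4)/18 = 48.0°C ✓
length: length 18 ✓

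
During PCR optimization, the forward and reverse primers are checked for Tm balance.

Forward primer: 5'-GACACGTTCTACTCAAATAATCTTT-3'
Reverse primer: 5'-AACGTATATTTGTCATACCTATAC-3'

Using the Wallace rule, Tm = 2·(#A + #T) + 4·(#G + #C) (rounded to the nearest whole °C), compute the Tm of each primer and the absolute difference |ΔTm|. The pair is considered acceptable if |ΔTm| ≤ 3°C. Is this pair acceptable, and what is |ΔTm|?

|ΔTm| = 4°C; the pair is not acceptable.

Forward: A=8 T=9 G=2 C=6 → Tm = 2·17 + 4·8 = 66°C.
Reverse: A=8 T=9 G=2 C=5 → Tm = 2·17 + 4·7 = 62°C.
|ΔTm| = |66 − 62| = 4°C, > 3°C.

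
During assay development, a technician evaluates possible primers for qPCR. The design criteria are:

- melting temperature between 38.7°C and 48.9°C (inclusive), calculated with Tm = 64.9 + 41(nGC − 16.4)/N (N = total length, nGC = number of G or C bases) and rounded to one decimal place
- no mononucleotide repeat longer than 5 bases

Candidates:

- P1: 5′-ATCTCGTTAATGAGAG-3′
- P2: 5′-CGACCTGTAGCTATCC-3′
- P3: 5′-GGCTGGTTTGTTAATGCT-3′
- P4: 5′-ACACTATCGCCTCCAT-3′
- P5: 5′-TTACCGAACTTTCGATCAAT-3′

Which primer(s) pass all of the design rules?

P1 (16 nt, A=5 T=5 G=4 C=2): Tm = 64.9 + 41·(6 − 16.4)/16 = 38.3°C, outside 38.7–48.9°C ✗; longest run = 2 ✓ — fails.
P2 (16 nt, A=3 T=4 G=3 C=6): Tm = 64.9 + 41·(9 − 16.4)/16 = 45.9°C ✓; longest run = 2 ✓ — passes.
P3 (18 nt, A=2 T=8 G=6 C=2): Tm = 64.9 + 41·(8 − 16.4)/18 = 45.8°C ✓; longest run = 3 ✓ — passes.
P4 (16 nt, A=4 T=4 G=1 C=7): Tm = 64.9 + 41·(8 − 16.4)/16 = 43.4°C ✓; longest run = 2 ✓ — passes.
P5 (20 nt, A=6 T=7 G=2 C=5): Tm = 64.9 + 41·(7 − 16.4)/20 = 45.6°C ✓; longest run = 3 ✓ — passes.

P2, P3, P4 and P5.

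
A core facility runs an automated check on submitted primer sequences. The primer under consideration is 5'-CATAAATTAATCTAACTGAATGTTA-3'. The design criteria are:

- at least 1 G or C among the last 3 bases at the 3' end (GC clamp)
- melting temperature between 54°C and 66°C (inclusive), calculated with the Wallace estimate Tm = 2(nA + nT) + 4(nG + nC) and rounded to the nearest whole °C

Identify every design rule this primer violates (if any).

Base counts: A=11, T=9, G=2, C=3 (length 25).
GC clamp: 3' end TTA has 0 G/C, need ≥1 ✗
Tm: Tm = 2·20 + 4·5 = 60°C ✓

Fails: GC clamp.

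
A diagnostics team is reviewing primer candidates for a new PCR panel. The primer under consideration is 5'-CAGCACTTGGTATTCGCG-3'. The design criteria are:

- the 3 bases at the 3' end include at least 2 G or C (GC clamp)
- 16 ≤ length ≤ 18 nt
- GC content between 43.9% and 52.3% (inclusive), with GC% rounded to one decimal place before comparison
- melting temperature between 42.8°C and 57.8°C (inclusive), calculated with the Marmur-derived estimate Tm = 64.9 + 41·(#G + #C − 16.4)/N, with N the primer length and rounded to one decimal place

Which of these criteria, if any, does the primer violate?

Fails: GC content.

Base counts: A=3, T=5, G=5, C=5 (length 18).
GC clamp: 3' end GCG has 3 G/C ✓
length: length 18 ✓
GC content: GC 10/18 = 55.6%, outside 43.9–52.3% ✗
Tm: Tm = 64.9 + 41·(10 − 16.4)/18 = 50.3°C ✓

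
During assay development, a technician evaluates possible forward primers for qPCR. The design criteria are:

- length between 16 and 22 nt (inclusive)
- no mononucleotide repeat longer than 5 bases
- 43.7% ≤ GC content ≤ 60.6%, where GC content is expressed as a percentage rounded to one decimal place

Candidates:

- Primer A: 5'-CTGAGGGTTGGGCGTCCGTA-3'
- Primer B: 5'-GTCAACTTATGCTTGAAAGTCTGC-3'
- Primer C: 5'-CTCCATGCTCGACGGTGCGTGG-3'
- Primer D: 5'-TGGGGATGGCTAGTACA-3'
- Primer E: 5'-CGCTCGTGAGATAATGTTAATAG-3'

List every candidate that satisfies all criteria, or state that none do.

Primer D only.

Primer A (20 nt, A=2 T=5 G=9 C=4): length 20 ✓; longest run = 3 ✓; GC 13/20 = 65.0%, outside 43.7–60.6% ✗ — fails.
Primer B (24 nt, A=6 T=8 G=5 C=5): length 24, outside 16–22 ✗; longest run = 3 ✓; GC 10/24 = 41.7%, outside 43.7–60.6% ✗ — fails.
Primer C (22 nt, A=2 T=5 G=8 C=7): length 22 ✓; longest run = 2 ✓; GC 15/22 = 68.2%, outside 43.7–60.6% ✗ — fails.
Primer D (17 nt, A=4 T=4 G=7 C=2): length 17 ✓; longest run = 4 ✓; GC 9/17 = 52.9% ✓ — passes.
Primer E (23 nt, A=7 T=7 G=6 C=3): length 23, outside 16–22 ✗; longest run = 2 ✓; GC 9/23 = 39.1%, outside 43.7–60.6% ✗ — fails.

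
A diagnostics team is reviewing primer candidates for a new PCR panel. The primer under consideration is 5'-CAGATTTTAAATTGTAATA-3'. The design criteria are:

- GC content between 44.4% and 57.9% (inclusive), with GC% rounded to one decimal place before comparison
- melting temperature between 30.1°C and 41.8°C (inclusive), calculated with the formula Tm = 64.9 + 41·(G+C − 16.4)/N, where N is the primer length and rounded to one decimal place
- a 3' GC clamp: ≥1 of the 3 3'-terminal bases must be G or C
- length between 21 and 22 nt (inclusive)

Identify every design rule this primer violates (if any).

Fails: GC content, GC clamp, length.

Base counts: A=8, T=8, G=2, C=1 (length 19).
GC content: GC 3/19 = 15.8%, outside 44.4–57.9% ✗
Tm: Tm = 64.9 + 41·(3 − 16.4)/19 = 36.0°C ✓
GC clamp: 3' end ATA has 0 G/C, need ≥1 ✗
length: length 19, outside 21–22 ✗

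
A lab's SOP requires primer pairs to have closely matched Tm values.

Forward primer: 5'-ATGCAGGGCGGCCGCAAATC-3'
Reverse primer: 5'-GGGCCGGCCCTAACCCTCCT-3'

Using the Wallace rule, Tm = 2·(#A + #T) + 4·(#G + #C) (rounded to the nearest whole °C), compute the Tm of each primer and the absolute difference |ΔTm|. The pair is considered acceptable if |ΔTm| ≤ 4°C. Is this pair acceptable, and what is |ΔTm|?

Forward: A=5 T=2 G=7 C=6 → Tm = 2·7 + 4·13 = 66°C.
Reverse: A=2 T=3 G=5 C=10 → Tm = 2·5 + 4·15 = 70°C.
|ΔTm| = |66 − 70| = 4°C, ≤ 4°C.

|ΔTm| = 4°C; the pair is acceptable.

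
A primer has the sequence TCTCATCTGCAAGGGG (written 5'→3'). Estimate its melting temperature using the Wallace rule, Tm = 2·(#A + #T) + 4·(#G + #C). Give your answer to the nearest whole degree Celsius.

Base counts: A=3, T=4, G=5, C=4 (length 16).
Tm = 2·(3+4) + 4·(5+4) = 2·7 + 4·9 = 14 + 36 = 50°C.

50°C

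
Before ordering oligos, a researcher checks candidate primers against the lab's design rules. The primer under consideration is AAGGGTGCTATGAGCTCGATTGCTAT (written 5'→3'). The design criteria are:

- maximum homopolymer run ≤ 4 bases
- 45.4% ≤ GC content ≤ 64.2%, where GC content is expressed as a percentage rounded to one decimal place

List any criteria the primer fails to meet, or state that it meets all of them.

Base counts: A=6, T=8, G=8, C=4 (length 26).
homopolymer run: longest run = 3 ✓
GC content: GC 12/26 = 46.2% ✓

Meets all criteria.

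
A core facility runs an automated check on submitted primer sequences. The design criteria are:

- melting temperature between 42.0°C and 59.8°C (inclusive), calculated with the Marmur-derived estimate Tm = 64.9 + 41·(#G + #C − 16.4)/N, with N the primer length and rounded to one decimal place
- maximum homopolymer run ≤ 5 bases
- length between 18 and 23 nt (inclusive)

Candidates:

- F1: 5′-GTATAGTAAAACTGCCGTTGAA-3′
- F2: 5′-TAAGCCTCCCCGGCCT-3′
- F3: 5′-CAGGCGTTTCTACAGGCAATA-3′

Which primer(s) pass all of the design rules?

F1 and F3.

F1 (22 nt, A=8 T=6 G=5 C=3): Tm = 64.9 + 41·(8 − 16.4)/22 = 49.2°C ✓; longest run = 4 ✓; length 22 ✓ — passes.
F2 (16 nt, A=2 T=3 G=3 C=8): Tm = 64.9 + 41·(11 − 16.4)/16 = 51.1°C ✓; longest run = 4 ✓; length 16, outside 18–23 ✗ — fails.
F3 (21 nt, A=6 T=5 G=5 C=5): Tm = 64.9 + 41·(10 − 16.4)/21 = 52.4°C ✓; longest run = 3 ✓; length 21 ✓ — passes.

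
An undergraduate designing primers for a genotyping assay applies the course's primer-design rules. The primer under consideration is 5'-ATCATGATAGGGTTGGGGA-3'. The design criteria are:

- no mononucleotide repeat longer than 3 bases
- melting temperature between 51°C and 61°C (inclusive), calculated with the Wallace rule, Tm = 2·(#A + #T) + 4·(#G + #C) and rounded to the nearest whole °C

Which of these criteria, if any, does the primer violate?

Fails: homopolymer run.

Base counts: A=5, T=5, G=8, C=1 (length 19).
homopolymer run: longest run = 4, exceeds 3 ✗
Tm: Tm = 2·10 + 4·9 = 56°C ✓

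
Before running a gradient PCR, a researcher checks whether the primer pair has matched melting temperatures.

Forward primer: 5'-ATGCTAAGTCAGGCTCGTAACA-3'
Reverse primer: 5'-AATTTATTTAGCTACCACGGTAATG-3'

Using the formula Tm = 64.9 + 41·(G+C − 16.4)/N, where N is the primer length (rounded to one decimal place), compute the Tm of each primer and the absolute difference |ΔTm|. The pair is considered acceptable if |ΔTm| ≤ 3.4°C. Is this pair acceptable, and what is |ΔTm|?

|ΔTm| = 1.9°C; the pair is acceptable.

Forward: G+C = 10, N = 22 → Tm = 64.9 + 41·(10 − 16.4)/22 = 53.0°C.
Reverse: G+C = 8, N = 25 → Tm = 64.9 + 41·(8 − 16.4)/25 = 51.1°C.
|ΔTm| = |53.0 − 51.1| = 1.9°C, ≤ 3.4°C.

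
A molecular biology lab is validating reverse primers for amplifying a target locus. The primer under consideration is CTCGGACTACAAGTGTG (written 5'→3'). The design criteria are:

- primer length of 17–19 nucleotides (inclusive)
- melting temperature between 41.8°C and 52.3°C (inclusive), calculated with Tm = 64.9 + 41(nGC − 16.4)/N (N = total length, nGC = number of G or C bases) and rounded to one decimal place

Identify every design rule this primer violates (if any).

Meets all criteria.

Base counts: A=4, T=4, G=5, C=4 (length 17).
length: length 17 ✓
Tm: Tm = 64.9 + 41·(9 − 16.4)/17 = 47.1°C ✓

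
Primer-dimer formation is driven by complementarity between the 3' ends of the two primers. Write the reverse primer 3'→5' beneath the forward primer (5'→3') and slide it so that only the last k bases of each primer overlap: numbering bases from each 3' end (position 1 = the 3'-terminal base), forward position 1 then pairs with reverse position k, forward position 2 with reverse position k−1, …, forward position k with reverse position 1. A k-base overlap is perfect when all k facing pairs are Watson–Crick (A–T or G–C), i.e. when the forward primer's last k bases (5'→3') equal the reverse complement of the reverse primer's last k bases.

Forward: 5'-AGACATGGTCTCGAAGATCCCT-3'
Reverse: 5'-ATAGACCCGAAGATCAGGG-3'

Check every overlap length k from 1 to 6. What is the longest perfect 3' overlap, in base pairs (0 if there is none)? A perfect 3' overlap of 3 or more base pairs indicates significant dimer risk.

Last 6 bases (5'→3') — forward …ATCCCT, reverse …TCAGGG.
Reverse complement of the reverse primer's last 6 bases: CCCTGA; its first k bases are the reverse complement of the reverse primer's last k bases, so a perfect k-base overlap needs the forward primer's last k bases to equal them.
Comparing (forward last k vs required): k=1: T vs C ✗; k=2: CT vs CC ✗; k=3: CCT vs CCC ✗; k=4: CCCT vs CCCT ✓; k=5: TCCCT vs CCCTG ✗; k=6: ATCCCT vs CCCTGA ✗.
Only k = 4 is perfect, so the longest perfect 3' overlap is 4.

Longest perfect overlap: 4 complementary base pairs; significant dimer risk (threshold 3).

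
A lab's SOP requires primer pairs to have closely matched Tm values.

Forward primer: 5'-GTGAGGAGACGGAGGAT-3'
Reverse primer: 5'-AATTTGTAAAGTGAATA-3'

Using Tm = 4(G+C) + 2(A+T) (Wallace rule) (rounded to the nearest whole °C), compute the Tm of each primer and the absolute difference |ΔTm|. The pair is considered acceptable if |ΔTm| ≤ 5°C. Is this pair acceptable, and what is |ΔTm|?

Forward: A=5 T=2 G=9 C=1 → Tm = 2·7 + 4·10 = 54°C.
Reverse: A=8 T=6 G=3 C=0 → Tm = 2·14 + 4·3 = 40°C.
|ΔTm| = |54 − 40| = 14°C, > 5°C.

|ΔTm| = 14°C; the pair is not acceptable.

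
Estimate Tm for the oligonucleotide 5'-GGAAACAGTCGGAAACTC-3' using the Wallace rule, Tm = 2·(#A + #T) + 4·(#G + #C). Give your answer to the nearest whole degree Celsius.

Base counts: A=7, T=2, G=5, C=4 (length 18).
Tm = 2·(7+2) + 4·(5+4) = 2·9 + 4·9 = 18 + 36 = 54°C.

54°C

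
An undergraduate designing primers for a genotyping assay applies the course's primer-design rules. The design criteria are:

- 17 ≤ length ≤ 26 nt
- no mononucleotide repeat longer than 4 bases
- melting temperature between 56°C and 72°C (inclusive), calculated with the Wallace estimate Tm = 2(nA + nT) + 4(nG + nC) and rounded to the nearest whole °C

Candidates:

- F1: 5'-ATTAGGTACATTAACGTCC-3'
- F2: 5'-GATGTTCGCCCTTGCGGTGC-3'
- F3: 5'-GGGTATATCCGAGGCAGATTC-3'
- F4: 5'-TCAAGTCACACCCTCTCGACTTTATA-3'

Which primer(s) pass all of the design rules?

F2 and F3.

F1 (19 nt, A=6 T=6 G=3 C=4): length 19 ✓; longest run = 2 ✓; Tm = 2·12 + 4·7 = 52°C, outside 56–72°C ✗ — fails.
F2 (20 nt, A=1 T=6 G=7 C=6): length 20 ✓; longest run = 3 ✓; Tm = 2·7 + 4·13 = 66°C ✓ — passes.
F3 (21 nt, A=5 T=5 G=7 C=4): length 21 ✓; longest run = 3 ✓; Tm = 2·10 + 4·11 = 64°C ✓ — passes.
F4 (26 nt, A=7 T=8 G=2 C=9): length 26 ✓; longest run = 3 ✓; Tm = 2·15 + 4·11 = 74°C, outside 56–72°C ✗ — fails.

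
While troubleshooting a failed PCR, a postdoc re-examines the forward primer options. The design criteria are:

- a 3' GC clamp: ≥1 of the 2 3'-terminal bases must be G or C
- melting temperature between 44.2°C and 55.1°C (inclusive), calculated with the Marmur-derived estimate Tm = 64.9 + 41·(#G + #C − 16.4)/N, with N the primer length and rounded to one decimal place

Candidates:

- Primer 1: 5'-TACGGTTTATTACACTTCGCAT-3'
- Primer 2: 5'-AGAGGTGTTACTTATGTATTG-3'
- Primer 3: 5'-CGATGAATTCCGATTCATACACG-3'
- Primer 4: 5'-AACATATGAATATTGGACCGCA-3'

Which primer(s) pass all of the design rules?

Primer 1 (22 nt, A=5 T=9 G=3 C=5): 3' end AT has 0 G/C, need ≥1 ✗; Tm = 64.9 + 41·(8 − 16.4)/22 = 49.2°C ✓ — fails.
Primer 2 (21 nt, A=5 T=9 G=6 C=1): 3' end TG has 1 G/C ✓; Tm = 64.9 + 41·(7 − 16.4)/21 = 46.5°C ✓ — passes.
Primer 3 (23 nt, A=7 T=6 G=4 C=6): 3' end CG has 2 G/C ✓; Tm = 64.9 + 41·(10 − 16.4)/23 = 53.5°C ✓ — passes.
Primer 4 (22 nt, A=9 T=5 G=4 C=4): 3' end CA has 1 G/C ✓; Tm = 64.9 + 41·(8 − 16.4)/22 = 49.2°C ✓ — passes.

Primer 2, Primer 3 and Primer 4.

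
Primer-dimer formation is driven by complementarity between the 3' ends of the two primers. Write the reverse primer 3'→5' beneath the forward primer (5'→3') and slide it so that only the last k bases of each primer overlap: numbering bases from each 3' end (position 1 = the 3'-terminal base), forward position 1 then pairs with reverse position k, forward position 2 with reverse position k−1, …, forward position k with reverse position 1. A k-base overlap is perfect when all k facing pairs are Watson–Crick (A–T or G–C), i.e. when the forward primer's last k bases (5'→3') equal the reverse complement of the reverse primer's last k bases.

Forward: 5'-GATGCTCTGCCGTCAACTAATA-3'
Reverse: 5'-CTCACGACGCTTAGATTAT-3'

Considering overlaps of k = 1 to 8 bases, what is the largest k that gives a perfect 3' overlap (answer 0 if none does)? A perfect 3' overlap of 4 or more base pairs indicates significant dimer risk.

Last 8 bases (5'→3') — forward …AACTAATA, reverse …TAGATTAT.
Reverse complement of the reverse primer's last 8 bases: ATAATCTA; its first k bases are the reverse complement of the reverse primer's last k bases, so a perfect k-base overlap needs the forward primer's last k bases to equal them.
Comparing (forward last k vs required): k=1: A vs A ✓; k=2: TA vs AT ✗; k=3: ATA vs ATA ✓; k=4: AATA vs ATAA ✗; k=5: TAATA vs ATAAT ✗; k=6: CTAATA vs ATAATC ✗; k=7: ACTAATA vs ATAATCT ✗; k=8: AACTAATA vs ATAATCTA ✗.
Perfect overlaps at k = 1, 3; the largest is 3.

Longest perfect overlap: 3 complementary base pairs; below the dimer-risk threshold (threshold 4).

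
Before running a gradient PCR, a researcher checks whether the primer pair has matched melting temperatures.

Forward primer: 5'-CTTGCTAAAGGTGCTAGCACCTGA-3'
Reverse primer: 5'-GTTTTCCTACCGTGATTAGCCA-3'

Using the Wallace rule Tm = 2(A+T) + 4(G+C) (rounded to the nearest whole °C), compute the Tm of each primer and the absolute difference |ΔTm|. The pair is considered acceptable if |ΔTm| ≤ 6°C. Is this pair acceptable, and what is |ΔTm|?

Forward: A=6 T=6 G=6 C=6 → Tm = 2·12 + 4·12 = 72°C.
Reverse: A=4 T=8 G=4 C=6 → Tm = 2·12 + 4·10 = 64°C.
|ΔTm| = |72 − 64| = 8°C, > 6°C.

|ΔTm| = 8°C; the pair is not acceptable.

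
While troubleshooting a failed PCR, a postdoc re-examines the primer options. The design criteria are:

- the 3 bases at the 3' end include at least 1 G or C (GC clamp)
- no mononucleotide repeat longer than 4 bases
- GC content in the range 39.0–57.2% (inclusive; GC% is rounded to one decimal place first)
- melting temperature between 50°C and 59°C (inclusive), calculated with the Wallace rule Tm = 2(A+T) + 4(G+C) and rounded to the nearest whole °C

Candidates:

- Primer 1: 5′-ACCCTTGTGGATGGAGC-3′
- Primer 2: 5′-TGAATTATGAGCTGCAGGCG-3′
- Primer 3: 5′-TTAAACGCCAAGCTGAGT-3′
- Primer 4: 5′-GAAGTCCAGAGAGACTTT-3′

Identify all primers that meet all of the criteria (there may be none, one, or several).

Primer 1 (17 nt, A=3 T=4 G=6 C=4): 3' end AGC has 2 G/C ✓; longest run = 3 ✓; GC 10/17 = 58.8%, outside 39.0–57.2% ✗; Tm = 2·7 + 4·10 = 54°C ✓ — fails.
Primer 2 (20 nt, A=5 T=5 G=7 C=3): 3' end GCG has 3 G/C ✓; longest run = 2 ✓; GC 10/20 = 50.0% ✓; Tm = 2·10 + 4·10 = 60°C, outside 50–59°C ✗ — fails.
Primer 3 (18 nt, A=6 T=4 G=4 C=4): 3' end AGT has 1 G/C ✓; longest run = 3 ✓; GC 8/18 = 44.4% ✓; Tm = 2·10 + 4·8 = 52°C ✓ — passes.
Primer 4 (18 nt, A=6 T=4 G=5 C=3): 3' end TTT has 0 G/C, need ≥1 ✗; longest run = 3 ✓; GC 8/18 = 44.4% ✓; Tm = 2·10 + 4·8 = 52°C ✓ — fails.

Primer 3 only.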